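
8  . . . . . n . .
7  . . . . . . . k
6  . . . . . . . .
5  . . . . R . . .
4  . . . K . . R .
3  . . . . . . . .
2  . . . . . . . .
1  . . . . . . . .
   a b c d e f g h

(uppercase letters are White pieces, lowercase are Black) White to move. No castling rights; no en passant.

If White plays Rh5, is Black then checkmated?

After Rh5: black king on h7; in check: yes, from the white rook on h5.
King squares — g6: attacked by Rg4; h6: attacked by Rh5; g7: attacked by Rg4; g8: attacked by Rg4; h8: attacked by Rh5.
Black has no legal moves → checkmate.

yes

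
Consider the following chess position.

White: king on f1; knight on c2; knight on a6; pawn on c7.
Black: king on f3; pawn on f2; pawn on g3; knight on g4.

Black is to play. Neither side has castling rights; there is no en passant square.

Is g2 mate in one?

yes

After g2: white king on f1; in check: yes, from the black pawn on g2.
King squares — e1: attacked by Pf2; g1: attacked by Pf2; e2: attacked by Kf3; f2: attacked by Kf3; g2: attacked by Kf3.
White has no legal moves → checkmate.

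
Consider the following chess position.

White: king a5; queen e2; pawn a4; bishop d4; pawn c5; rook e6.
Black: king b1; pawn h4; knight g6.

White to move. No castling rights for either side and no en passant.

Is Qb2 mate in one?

yes

After Qb2: black king on b1; in check: yes, from the white queen on b2.
King squares — a1: attacked by Qb2; c1: attacked by Qb2; a2: attacked by Qb2; b2: attacked by Bd4; c2: attacked by Qb2.
Black has no legal moves → checkmate.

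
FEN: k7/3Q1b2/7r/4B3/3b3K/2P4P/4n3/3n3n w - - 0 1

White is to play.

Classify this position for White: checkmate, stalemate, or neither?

neither

White to move; white king on h4.
In check: yes, from the black rook on h6.
Legal moves for White: Kg5, Kg4.
White is in check but has 2 legal moves → neither.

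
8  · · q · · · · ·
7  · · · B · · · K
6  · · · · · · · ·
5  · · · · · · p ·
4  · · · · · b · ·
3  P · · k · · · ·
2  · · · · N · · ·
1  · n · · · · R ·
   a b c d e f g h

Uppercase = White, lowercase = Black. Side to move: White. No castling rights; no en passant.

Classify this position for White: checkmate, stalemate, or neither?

White to move; white king on h7.
In check: no.
Legal moves for White include: Kg7, Kh6, Kg6, Be8, Bxc8, Be6, Bc6, Bf5+, Bb5+, Bg4, Ba4, Bh3, Nxf4+, Nd4, Ng3, Nc3, Nc1+, Rxg5, ... (list truncated; more exist).
White has legal moves and is not in check → neither.

neither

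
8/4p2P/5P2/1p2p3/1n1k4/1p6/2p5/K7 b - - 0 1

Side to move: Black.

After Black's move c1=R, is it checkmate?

After c1=R: white king on a1; in check: yes, from the black rook on c1.
White has 1 legal reply: Kb2.
In check but a legal move exists → not checkmate.

no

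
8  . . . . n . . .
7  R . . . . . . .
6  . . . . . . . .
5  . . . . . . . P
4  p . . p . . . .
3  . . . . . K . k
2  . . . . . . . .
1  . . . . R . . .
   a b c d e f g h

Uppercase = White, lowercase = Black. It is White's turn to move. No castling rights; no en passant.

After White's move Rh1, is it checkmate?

After Rh1: black king on h3; in check: yes, from the white rook on h1.
King squares — g2: attacked by Kf3; h2: attacked by Rh1; g3: attacked by Kf3; g4: attacked by Kf3; h4: attacked by Rh1.
Black has no legal moves → checkmate.

yes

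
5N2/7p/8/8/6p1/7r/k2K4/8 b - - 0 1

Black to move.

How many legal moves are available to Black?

Black to move; king on a2.
In check: no.
Legal moves: Rh6, Rh5, Rh4, Rg3, Rf3, Re3, Rd3+, Rc3, Rb3, Ra3, Rh2+, Rh1, Kb3, Ka3, Kb2, Kb1, Ka1, h6, g3, h5.
Count: 20.

20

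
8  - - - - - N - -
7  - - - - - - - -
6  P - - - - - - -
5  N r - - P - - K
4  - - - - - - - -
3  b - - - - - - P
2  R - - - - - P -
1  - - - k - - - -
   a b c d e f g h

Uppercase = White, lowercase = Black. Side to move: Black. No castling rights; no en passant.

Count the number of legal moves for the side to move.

20

Black to move; king on d1.
In check: no.
Legal moves: Rb8, Rb7, Rb6, Rxe5+, Rd5, Rc5, Rxa5, Rb4, Rb3, Rb2, Rb1, Bxf8, Be7, Bd6, Bc5, Bb4, Bb2, Bc1, Ke1, Kc1.
Count: 20.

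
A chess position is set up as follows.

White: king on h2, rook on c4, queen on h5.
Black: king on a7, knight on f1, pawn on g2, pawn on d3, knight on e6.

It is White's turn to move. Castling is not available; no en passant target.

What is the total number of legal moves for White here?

3

White to move; king on h2.
In check: yes, from the black knight on f1.
Legal moves: Kh3, Kxg2, Kg1.
Count: 3.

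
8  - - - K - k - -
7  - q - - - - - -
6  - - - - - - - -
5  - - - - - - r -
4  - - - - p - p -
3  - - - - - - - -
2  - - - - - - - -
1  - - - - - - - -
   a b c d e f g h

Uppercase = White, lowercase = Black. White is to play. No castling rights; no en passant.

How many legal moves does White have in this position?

0

White to move; king on d8.
In check: no.
Legal moves: none.
Count: 0.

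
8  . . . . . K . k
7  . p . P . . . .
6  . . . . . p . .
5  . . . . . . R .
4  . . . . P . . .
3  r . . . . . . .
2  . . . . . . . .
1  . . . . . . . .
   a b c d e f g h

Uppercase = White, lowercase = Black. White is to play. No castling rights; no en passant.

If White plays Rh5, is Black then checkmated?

yes

After Rh5: black king on h8; in check: yes, from the white rook on h5.
King squares — g7: attacked by Kf8; h7: attacked by Rh5; g8: attacked by Kf8.
Black has no legal moves → checkmate.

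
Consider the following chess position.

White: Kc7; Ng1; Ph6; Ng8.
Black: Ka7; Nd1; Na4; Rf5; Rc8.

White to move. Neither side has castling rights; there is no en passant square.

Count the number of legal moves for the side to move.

White to move; king on c7.
In check: yes, from the black rook on c8.
Legal moves: Kxc8, Kd7, Kd6.
Count: 3.

3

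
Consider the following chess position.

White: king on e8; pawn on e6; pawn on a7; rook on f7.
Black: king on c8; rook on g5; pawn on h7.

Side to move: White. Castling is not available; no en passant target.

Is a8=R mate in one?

After a8=R: black king on c8; in check: yes, from the white rook on a8.
King squares — b7: attacked by Rf7; c7: attacked by Rf7; d7: attacked by Pe6; b8: attacked by Ra8; d8: attacked by Ra8.
Black has no legal moves → checkmate.

yes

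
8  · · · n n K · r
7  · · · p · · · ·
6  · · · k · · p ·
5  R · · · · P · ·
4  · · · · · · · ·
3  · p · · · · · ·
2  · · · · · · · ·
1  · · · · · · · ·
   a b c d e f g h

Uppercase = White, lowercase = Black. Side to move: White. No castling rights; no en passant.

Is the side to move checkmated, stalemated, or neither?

checkmate

White to move; white king on f8.
In check: yes, from the black rook on h8.
King squares — e7: attacked by Kd6; f7: attacked by Nd8; g7: attacked by Ne8; e8: attacked by Rh8; g8: attacked by Rh8.
Legal moves for White: none.
In check with no legal moves → checkmate.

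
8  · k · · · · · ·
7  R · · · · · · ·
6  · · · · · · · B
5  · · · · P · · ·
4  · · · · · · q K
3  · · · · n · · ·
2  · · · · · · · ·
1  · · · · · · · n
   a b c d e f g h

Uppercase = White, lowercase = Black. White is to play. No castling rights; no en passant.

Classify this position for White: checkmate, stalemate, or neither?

checkmate

White to move; white king on h4.
In check: yes, from the black queen on g4.
King squares — g3: attacked by Nh1; h3: attacked by Qg4; g4: attacked by Ne3; g5: attacked by Qg4; h5: attacked by Qg4.
Legal moves for White: none.
In check with no legal moves → checkmate.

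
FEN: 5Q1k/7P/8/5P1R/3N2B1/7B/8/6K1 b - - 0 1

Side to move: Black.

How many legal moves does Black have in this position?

Black to move; king on h8.
In check: yes, from the white queen on f8.
Legal moves: none.
Count: 0.

0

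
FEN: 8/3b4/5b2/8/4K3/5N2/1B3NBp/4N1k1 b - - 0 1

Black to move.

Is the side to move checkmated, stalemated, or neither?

neither

Black to move; black king on g1.
In check: yes, from the white knight on f3.
Legal moves for Black: Kxf2.
Black is in check but has 1 legal move → neither.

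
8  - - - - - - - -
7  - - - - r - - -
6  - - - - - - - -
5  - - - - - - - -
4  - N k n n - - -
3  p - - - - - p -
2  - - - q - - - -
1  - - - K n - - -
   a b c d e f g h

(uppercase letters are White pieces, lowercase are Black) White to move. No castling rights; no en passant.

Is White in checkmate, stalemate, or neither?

checkmate

White to move; white king on d1.
In check: yes, from the black queen on d2.
King squares — c1: attacked by Qd2; e1: attacked by Qd2; c2: attacked by Ne1; d2: attacked by Ne4; e2: attacked by Qd2.
Legal moves for White: none.
In check with no legal moves → checkmate.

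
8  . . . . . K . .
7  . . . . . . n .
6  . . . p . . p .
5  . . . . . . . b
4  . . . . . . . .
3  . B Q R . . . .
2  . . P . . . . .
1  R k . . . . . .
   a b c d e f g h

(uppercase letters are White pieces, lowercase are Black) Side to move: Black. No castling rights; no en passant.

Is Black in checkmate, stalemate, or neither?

Black to move; black king on b1.
In check: yes, from the white rook on a1.
King squares — a1: attacked by Qc3; c1: attacked by Ra1; a2: attacked by Ra1; b2: attacked by Qc3; c2: attacked by Bb3.
Legal moves for Black: none.
In check with no legal moves → checkmate.

checkmate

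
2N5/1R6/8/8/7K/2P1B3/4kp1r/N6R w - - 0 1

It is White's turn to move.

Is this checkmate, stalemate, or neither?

neither

White to move; white king on h4.
In check: yes, from the black rook on h2.
Legal moves for White: Kg5, Kg4, Kg3, Rxh2.
White is in check but has 4 legal moves → neither.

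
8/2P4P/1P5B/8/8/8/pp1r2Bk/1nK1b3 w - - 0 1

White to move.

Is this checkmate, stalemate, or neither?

checkmate

White to move; white king on c1.
In check: yes, from the black pawn on b2.
King squares — b1: attacked by Pa2; d1: attacked by Rd2; b2: attacked by Rd2; c2: attacked by Rd2; d2: attacked by Nb1.
Legal moves for White: none.
In check with no legal moves → checkmate.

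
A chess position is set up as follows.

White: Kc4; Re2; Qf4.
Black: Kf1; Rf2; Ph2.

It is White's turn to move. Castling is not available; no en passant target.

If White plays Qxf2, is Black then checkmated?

After Qxf2: black king on f1; in check: yes, from the white queen on f2.
King squares — e1: attacked by Re2; g1: attacked by Qf2; e2: attacked by Qf2; f2: attacked by Re2; g2: attacked by Qf2.
Black has no legal moves → checkmate.

yes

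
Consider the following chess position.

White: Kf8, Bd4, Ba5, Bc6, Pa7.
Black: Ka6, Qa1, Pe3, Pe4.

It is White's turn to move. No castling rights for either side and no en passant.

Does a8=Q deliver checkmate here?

yes

After a8=Q: black king on a6; in check: yes, from the white queen on a8.
King squares — a5: attacked by Qa8; b5: attacked by Bc6; b6: attacked by Bd4; a7: attacked by Bd4; b7: attacked by Bc6.
Black has no legal moves → checkmate.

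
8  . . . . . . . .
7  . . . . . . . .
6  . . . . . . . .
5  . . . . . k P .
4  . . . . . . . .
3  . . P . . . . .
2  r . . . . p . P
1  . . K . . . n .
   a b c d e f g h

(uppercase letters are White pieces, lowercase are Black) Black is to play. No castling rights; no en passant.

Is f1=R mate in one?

After f1=R: white king on c1; in check: yes, from the black rook on f1.
King squares — b1: attacked by Rf1; d1: attacked by Rf1; b2: attacked by Ra2; c2: attacked by Ra2; d2: attacked by Ra2.
White has no legal moves → checkmate.

yes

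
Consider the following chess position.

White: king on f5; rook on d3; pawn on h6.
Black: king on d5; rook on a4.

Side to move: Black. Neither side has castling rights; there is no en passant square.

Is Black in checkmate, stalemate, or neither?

neither

Black to move; black king on d5.
In check: yes, from the white rook on d3.
King squares — c4: available; d4: attacked by Rd3; e4: attacked by Kf5; c5: available; e5: attacked by Kf5; c6: available; d6: attacked by Rd3; e6: attacked by Kf5.
Legal moves for Black: Kc6, Kc5, Kc4, Rd4.
Black is in check but has 4 legal moves → neither.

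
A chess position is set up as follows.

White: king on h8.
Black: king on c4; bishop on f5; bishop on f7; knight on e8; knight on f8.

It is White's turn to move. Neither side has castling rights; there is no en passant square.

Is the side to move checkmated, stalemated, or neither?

stalemate

White to move; white king on h8.
In check: no.
King squares — g7: attacked by Ne8; h7: attacked by Bf5; g8: attacked by Bf7.
Legal moves for White: none.
Not in check and no legal moves → stalemate.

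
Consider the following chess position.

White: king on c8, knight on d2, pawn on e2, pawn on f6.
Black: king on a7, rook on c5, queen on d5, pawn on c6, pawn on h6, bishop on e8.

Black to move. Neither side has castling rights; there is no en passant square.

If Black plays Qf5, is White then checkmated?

no

After Qf5: white king on c8; in check: yes, from the black queen on f5.
White has 2 legal replies: Kd8, Kc7.
In check but a legal move exists → not checkmate.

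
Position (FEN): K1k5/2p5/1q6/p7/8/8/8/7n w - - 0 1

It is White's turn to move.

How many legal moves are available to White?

White to move; king on a8.
In check: no.
Legal moves: none.
Count: 0.

0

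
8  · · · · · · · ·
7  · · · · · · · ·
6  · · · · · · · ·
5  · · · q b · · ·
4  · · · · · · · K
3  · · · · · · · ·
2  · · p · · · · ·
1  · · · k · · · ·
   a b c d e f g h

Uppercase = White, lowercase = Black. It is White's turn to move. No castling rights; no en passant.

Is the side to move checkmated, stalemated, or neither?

neither

White to move; white king on h4.
In check: no.
Legal moves for White: Kh5, Kg5, Kg4, Kh3.
White has 4 legal moves and is not in check → neither.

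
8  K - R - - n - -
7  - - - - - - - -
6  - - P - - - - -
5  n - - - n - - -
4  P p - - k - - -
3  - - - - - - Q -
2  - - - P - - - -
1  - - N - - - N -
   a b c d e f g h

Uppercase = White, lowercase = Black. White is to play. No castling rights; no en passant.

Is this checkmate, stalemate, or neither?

White to move; white king on a8.
In check: no.
Legal moves for White include: Rxf8, Re8, Rd8, Rb8, Rc7, Kb8, Ka7, Qg8, Qg7, Qg6+, Qg5, Qxe5+, Qh4+, Qg4+, Qf4+, Qh3, Qf3+, Qe3+, ... (list truncated; more exist).
White has legal moves and is not in check → neither.

neither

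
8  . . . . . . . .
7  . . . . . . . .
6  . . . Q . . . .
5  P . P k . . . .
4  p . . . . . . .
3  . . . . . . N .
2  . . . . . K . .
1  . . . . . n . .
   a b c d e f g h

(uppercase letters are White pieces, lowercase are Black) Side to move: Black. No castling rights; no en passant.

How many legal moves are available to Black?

Black to move; king on d5.
In check: yes, from the white queen on d6.
Legal moves: Kc4.
Count: 1.

1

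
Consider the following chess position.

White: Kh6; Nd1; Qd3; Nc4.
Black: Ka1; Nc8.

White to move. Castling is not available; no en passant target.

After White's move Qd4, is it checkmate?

no

After Qd4: black king on a1; in check: yes, from the white queen on d4.
Black has 2 legal replies: Ka2, Kb1.
In check but a legal move exists → not checkmate.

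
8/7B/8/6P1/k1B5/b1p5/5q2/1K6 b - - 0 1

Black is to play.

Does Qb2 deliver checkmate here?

After Qb2: white king on b1; in check: yes, from the black queen on b2.
King squares — a1: attacked by Qb2; c1: attacked by Qb2; a2: attacked by Qb2; b2: attacked by Ba3; c2: attacked by Qb2.
White has no legal moves → checkmate.

yes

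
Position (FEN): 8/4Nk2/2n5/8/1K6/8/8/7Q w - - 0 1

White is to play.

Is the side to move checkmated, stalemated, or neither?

White to move; white king on b4.
In check: yes, from the black knight on c6.
King squares — a3: available; b3: available; c3: available; a4: available; c4: available; a5: attacked by Nc6; b5: available; c5: available.
Legal moves for White: Kc5, Kb5, Kc4, Ka4, Kc3, Kb3, Ka3, Nxc6, Qxc6.
White is in check but has 9 legal moves → neither.

neither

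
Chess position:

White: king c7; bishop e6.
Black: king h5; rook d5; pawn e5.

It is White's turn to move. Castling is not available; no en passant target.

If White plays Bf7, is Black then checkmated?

After Bf7: black king on h5; in check: yes, from the white bishop on f7.
Black has 4 legal replies: Kh6, Kg5, Kh4, Kg4.
In check but a legal move exists → not checkmate.

no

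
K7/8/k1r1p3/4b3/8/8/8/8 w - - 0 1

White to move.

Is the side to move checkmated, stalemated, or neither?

stalemate

White to move; white king on a8.
In check: no.
King squares — a7: attacked by Ka6; b7: attacked by Ka6; b8: attacked by Be5.
Legal moves for White: none.
Not in check and no legal moves → stalemate.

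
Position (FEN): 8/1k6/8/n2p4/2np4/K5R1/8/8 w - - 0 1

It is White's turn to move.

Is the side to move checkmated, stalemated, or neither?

neither

White to move; white king on a3.
In check: yes, from the black knight on c4.
King squares — a2: available; b2: attacked by Nc4; b3: attacked by Na5; a4: available; b4: available.
Legal moves for White: Kb4, Ka4, Ka2.
White is in check but has 3 legal moves → neither.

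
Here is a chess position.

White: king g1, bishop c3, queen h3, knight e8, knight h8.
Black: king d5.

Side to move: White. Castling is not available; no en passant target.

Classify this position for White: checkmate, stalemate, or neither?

neither

White to move; white king on g1.
In check: no.
Legal moves for White include: Nf7, Ng6, Ng7, Nc7+, Nf6+, Nd6, Qc8, Qh7, Qd7+, Qh6, Qe6+, Qh5+, Qf5+, Qh4, Qg4, Qg3, Qf3+, Qe3, ... (list truncated; more exist).
White has legal moves and is not in check → neither.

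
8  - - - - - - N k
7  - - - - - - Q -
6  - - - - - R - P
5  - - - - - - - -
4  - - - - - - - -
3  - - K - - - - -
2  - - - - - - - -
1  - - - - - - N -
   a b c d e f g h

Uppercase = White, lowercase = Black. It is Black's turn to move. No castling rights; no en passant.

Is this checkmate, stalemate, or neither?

checkmate

Black to move; black king on h8.
In check: yes, from the white queen on g7.
King squares — g7: attacked by Ph6; h7: attacked by Qg7; g8: attacked by Qg7.
Legal moves for Black: none.
In check with no legal moves → checkmate.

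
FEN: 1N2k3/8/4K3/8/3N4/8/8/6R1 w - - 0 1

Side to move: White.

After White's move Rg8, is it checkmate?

After Rg8: black king on e8; in check: yes, from the white rook on g8.
King squares — d7: attacked by Ke6; e7: attacked by Ke6; f7: attacked by Ke6; d8: attacked by Rg8; f8: attacked by Rg8.
Black has no legal moves → checkmate.

yes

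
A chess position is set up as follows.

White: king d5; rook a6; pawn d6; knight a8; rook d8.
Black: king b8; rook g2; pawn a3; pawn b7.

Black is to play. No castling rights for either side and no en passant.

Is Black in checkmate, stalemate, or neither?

Black to move; black king on b8.
In check: yes, from the white rook on d8.
King squares — a7: attacked by Ra6; b7: own pawn; c7: attacked by Pd6; a8: attacked by Ra6; c8: attacked by Rd8.
Legal moves for Black: none.
In check with no legal moves → checkmate.

checkmate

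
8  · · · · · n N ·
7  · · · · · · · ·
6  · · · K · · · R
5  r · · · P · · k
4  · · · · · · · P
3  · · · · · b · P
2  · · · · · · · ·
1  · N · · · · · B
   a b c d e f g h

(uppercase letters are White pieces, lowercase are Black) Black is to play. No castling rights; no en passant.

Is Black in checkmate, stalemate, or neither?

Black to move; black king on h5.
In check: yes, from the white rook on h6.
King squares — g4: attacked by Ph3; h4: attacked by Rh6; g5: attacked by Ph4; g6: attacked by Rh6; h6: attacked by Ng8.
Legal moves for Black: none.
In check with no legal moves → checkmate.

checkmate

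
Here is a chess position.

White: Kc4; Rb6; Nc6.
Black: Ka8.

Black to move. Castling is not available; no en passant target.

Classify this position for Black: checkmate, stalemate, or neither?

Black to move; black king on a8.
In check: no.
King squares — a7: attacked by Nc6; b7: attacked by Rb6; b8: attacked by Rb6.
Legal moves for Black: none.
Not in check and no legal moves → stalemate.

stalemate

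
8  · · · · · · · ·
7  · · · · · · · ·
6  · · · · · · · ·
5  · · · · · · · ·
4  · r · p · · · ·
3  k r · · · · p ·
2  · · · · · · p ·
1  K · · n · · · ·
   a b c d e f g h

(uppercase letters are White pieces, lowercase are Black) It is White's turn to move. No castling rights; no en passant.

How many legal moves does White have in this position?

White to move; king on a1.
In check: no.
Legal moves: none.
Count: 0.

0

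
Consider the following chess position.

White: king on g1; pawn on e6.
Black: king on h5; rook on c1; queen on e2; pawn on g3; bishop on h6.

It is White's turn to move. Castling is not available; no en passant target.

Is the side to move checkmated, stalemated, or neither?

White to move; white king on g1.
In check: yes, from the black rook on c1.
King squares — f1: attacked by Rc1; h1: attacked by Rc1; f2: attacked by Qe2; g2: attacked by Qe2; h2: attacked by Qe2.
Legal moves for White: none.
In check with no legal moves → checkmate.

checkmate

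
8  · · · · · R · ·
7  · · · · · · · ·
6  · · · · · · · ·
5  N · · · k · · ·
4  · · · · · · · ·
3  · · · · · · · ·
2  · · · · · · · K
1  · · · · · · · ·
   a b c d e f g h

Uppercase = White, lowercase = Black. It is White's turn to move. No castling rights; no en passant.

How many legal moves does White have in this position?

23

White to move; king on h2.
In check: no.
Legal moves: Rh8, Rg8, Re8+, Rd8, Rc8, Rb8, Ra8, Rf7, Rf6, Rf5+, Rf4, Rf3, Rf2, Rf1, Nb7, Nc6+, Nc4+, Nb3, Kh3, Kg3, Kg2, Kh1, Kg1.
Count: 23.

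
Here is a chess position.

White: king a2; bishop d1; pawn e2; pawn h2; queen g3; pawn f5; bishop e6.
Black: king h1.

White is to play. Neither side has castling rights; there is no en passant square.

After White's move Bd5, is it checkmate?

After Bd5: black king on h1; in check: yes, from the white bishop on d5.
King squares — g1: attacked by Qg3; g2: attacked by Qg3; h2: attacked by Qg3.
Black has no legal moves → checkmate.

yes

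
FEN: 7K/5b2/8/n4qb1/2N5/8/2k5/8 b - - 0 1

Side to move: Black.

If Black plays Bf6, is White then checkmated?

After Bf6: white king on h8; in check: yes, from the black bishop on f6.
King squares — g7: attacked by Bf6; h7: attacked by Qf5; g8: attacked by Bf7.
White has no legal moves → checkmate.

yes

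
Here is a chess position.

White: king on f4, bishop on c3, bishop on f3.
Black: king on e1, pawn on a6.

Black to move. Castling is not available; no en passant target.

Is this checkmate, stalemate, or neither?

neither

Black to move; black king on e1.
In check: yes, from the white bishop on c3.
King squares — d1: attacked by Bf3; f1: available; d2: attacked by Bc3; e2: attacked by Bf3; f2: available.
Legal moves for Black: Kf2, Kf1.
Black is in check but has 2 legal moves → neither.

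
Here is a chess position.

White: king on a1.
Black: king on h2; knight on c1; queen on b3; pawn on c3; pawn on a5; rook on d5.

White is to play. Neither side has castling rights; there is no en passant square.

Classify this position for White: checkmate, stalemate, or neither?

White to move; white king on a1.
In check: no.
King squares — b1: attacked by Qb3; a2: attacked by Nc1; b2: attacked by Qb3.
Legal moves for White: none.
Not in check and no legal moves → stalemate.

stalemate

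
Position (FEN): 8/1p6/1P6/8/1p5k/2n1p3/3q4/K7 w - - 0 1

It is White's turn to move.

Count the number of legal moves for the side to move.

White to move; king on a1.
In check: no.
Legal moves: none.
Count: 0.

0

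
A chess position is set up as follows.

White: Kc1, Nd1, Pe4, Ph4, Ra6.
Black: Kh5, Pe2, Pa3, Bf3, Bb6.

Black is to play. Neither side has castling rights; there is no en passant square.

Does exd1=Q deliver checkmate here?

yes

After exd1=Q: white king on c1; in check: yes, from the black queen on d1.
King squares — b1: attacked by Qd1; d1: attacked by Bf3; b2: attacked by Pa3; c2: attacked by Qd1; d2: attacked by Qd1.
White has no legal moves → checkmate.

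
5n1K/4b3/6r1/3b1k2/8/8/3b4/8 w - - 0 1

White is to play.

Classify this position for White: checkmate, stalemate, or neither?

White to move; white king on h8.
In check: no.
King squares — g7: attacked by Rg6; h7: attacked by Nf8; g8: attacked by Bd5.
Legal moves for White: none.
Not in check and no legal moves → stalemate.

stalemate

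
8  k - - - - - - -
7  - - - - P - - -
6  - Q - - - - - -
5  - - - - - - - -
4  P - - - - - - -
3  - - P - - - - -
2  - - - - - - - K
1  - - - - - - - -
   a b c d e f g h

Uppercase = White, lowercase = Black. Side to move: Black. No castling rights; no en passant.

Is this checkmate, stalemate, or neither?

stalemate

Black to move; black king on a8.
In check: no.
King squares — a7: attacked by Qb6; b7: attacked by Qb6; b8: attacked by Qb6.
Legal moves for Black: none.
Not in check and no legal moves → stalemate.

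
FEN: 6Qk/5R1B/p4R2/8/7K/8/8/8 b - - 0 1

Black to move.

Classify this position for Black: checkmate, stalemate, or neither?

checkmate

Black to move; black king on h8.
In check: yes, from the white queen on g8.
King squares — g7: attacked by Rf7; h7: attacked by Rf7; g8: attacked by Bh7.
Legal moves for Black: none.
In check with no legal moves → checkmate.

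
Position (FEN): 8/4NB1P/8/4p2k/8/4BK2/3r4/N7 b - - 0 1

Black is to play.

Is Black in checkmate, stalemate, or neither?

Black to move; black king on h5.
In check: yes, from the white bishop on f7.
Legal moves for Black: Kh4.
Black is in check but has 1 legal move → neither.

neither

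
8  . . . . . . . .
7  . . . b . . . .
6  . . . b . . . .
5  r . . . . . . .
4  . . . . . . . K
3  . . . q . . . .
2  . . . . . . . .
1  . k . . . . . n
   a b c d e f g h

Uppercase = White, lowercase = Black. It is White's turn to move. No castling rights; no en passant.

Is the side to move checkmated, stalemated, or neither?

stalemate

White to move; white king on h4.
In check: no.
King squares — g3: attacked by Nh1; h3: attacked by Qd3; g4: attacked by Bd7; g5: attacked by Ra5; h5: attacked by Ra5.
Legal moves for White: none.
Not in check and no legal moves → stalemate.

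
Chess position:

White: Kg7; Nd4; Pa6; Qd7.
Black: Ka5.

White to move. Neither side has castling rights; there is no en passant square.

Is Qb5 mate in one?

yes

After Qb5: black king on a5; in check: yes, from the white queen on b5.
King squares — a4: attacked by Qb5; b4: attacked by Qb5; b5: attacked by Nd4; a6: attacked by Qb5; b6: attacked by Qb5.
Black has no legal moves → checkmate.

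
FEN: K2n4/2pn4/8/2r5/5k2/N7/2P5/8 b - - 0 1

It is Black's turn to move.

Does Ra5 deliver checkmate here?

yes

After Ra5: white king on a8; in check: yes, from the black rook on a5.
King squares — a7: attacked by Ra5; b7: attacked by Nd8; b8: attacked by Nd7.
White has no legal moves → checkmate.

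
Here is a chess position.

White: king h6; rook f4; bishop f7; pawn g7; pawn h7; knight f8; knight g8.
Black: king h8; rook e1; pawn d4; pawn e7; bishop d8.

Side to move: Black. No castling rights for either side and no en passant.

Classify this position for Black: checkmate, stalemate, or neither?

checkmate

Black to move; black king on h8.
In check: yes, from the white pawn on g7.
King squares — g7: attacked by Kh6; h7: attacked by Kh6; g8: attacked by Bf7.
Legal moves for Black: none.
In check with no legal moves → checkmate.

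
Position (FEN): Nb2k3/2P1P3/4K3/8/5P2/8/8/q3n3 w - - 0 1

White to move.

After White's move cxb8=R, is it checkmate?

After cxb8=R: black king on e8; in check: yes, from the white rook on b8.
King squares — d7: attacked by Ke6; e7: attacked by Ke6; f7: attacked by Ke6; d8: attacked by Pe7; f8: attacked by Pe7.
Black has no legal moves → checkmate.

yes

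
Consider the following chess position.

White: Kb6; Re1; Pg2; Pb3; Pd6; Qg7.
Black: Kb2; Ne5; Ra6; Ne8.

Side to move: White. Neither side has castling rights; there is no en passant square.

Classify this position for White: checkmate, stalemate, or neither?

neither

White to move; white king on b6.
In check: yes, from the black rook on a6.
Legal moves for White: Kb7, Kxa6, Kc5, Kb5.
White is in check but has 4 legal moves → neither.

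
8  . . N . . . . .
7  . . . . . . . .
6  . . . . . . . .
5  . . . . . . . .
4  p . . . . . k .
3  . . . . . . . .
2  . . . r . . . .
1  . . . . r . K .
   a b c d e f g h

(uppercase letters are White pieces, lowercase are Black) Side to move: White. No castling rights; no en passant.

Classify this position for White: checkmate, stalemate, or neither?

checkmate

White to move; white king on g1.
In check: yes, from the black rook on e1.
King squares — f1: attacked by Re1; h1: attacked by Re1; f2: attacked by Rd2; g2: attacked by Rd2; h2: attacked by Rd2.
Legal moves for White: none.
In check with no legal moves → checkmate.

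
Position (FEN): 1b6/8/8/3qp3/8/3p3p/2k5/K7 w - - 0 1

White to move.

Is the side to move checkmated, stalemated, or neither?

White to move; white king on a1.
In check: no.
King squares — b1: attacked by Kc2; a2: attacked by Qd5; b2: attacked by Kc2.
Legal moves for White: none.
Not in check and no legal moves → stalemate.

stalemate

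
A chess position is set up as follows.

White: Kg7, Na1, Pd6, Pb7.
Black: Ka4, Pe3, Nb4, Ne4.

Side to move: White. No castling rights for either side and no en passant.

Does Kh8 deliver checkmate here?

no

After Kh8: black king on a4; in check: no.
Black is not in check, so this cannot be checkmate.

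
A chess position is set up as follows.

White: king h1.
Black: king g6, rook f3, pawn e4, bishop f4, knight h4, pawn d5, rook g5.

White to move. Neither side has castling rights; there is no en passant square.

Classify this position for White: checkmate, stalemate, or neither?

stalemate

White to move; white king on h1.
In check: no.
King squares — g1: attacked by Rg5; g2: attacked by Nh4; h2: attacked by Bf4.
Legal moves for White: none.
Not in check and no legal moves → stalemate.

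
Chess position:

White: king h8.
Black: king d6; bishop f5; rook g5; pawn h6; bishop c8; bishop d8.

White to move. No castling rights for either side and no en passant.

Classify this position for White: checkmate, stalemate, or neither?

White to move; white king on h8.
In check: no.
King squares — g7: attacked by Rg5; h7: attacked by Bf5; g8: attacked by Rg5.
Legal moves for White: none.
Not in check and no legal moves → stalemate.

stalemate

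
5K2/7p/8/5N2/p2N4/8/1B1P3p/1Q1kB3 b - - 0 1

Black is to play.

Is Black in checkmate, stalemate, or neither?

checkmate

Black to move; black king on d1.
In check: yes, from the white queen on b1.
King squares — c1: attacked by Qb1; e1: attacked by Qb1; c2: attacked by Qb1; d2: attacked by Be1; e2: attacked by Nd4.
Legal moves for Black: none.
In check with no legal moves → checkmate.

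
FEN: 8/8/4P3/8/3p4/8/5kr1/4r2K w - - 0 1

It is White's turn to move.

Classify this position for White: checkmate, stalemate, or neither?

checkmate

White to move; white king on h1.
In check: yes, from the black rook on e1.
King squares — g1: attacked by Re1; g2: attacked by Kf2; h2: attacked by Rg2.
Legal moves for White: none.
In check with no legal moves → checkmate.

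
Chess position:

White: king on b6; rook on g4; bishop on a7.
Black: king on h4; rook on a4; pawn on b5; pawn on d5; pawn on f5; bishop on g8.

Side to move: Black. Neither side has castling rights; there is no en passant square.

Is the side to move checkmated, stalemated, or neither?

Black to move; black king on h4.
In check: yes, from the white rook on g4.
King squares — g3: attacked by Rg4; h3: available; g4: available; g5: attacked by Rg4; h5: available.
Legal moves for Black: Kh5, Kxg4, Kh3, Rxg4, fxg4.
Black is in check but has 5 legal moves → neither.

neither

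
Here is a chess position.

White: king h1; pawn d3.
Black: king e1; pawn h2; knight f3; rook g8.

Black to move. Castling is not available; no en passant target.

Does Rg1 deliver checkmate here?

After Rg1: white king on h1; in check: yes, from the black rook on g1.
King squares — g1: attacked by Ph2; g2: attacked by Rg1; h2: attacked by Nf3.
White has no legal moves → checkmate.

yes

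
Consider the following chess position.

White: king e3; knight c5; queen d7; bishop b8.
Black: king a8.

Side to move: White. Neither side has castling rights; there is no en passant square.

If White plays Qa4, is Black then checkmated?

After Qa4: black king on a8; in check: yes, from the white queen on a4.
Black has 1 legal reply: Kxb8.
In check but a legal move exists → not checkmate.

no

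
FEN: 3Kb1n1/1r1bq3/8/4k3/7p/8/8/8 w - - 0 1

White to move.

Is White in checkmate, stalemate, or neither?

White to move; white king on d8.
In check: yes, from the black queen on e7.
King squares — c7: attacked by Rb7; d7: attacked by Rb7; e7: attacked by Ng8; c8: attacked by Bd7; e8: attacked by Bd7.
Legal moves for White: none.
In check with no legal moves → checkmate.

checkmate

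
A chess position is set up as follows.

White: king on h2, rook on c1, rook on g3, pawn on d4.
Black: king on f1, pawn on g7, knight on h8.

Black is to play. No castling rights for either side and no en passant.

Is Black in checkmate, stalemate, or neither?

neither

Black to move; black king on f1.
In check: yes, from the white rook on c1.
Legal moves for Black: Kf2, Ke2.
Black is in check but has 2 legal moves → neither.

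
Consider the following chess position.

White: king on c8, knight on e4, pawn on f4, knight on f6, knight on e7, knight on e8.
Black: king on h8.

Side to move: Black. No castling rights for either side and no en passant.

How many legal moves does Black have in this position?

0

Black to move; king on h8.
In check: no.
Legal moves: none.
Count: 0.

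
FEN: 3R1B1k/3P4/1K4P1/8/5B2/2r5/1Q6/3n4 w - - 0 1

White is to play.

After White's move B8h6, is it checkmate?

yes

After B8h6: black king on h8; in check: yes, from the white rook on d8.
King squares — g7: attacked by Bh6; h7: attacked by Pg6; g8: attacked by Rd8.
Black has no legal moves → checkmate.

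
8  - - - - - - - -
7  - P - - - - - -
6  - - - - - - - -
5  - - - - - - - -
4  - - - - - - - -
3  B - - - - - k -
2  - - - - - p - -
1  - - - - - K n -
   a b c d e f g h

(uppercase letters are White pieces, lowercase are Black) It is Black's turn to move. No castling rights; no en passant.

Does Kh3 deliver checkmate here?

no

After Kh3: white king on f1; in check: no.
White is not in check, so this cannot be checkmate.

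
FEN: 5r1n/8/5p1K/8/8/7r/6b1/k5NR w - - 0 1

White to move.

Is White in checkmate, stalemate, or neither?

neither

White to move; white king on h6.
In check: yes, from the black rook on h3.
King squares — g5: attacked by Pf6; h5: attacked by Rh3; g6: attacked by Nh8; g7: available; h7: attacked by Rh3.
Legal moves for White: Kg7, Rxh3, Nxh3+.
White is in check but has 3 legal moves → neither.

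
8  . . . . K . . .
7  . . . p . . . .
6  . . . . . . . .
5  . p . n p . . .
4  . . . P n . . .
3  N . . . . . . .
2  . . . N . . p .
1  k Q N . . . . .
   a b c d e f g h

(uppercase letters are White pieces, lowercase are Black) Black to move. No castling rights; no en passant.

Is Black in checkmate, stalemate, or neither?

checkmate

Black to move; black king on a1.
In check: yes, from the white queen on b1.
King squares — b1: attacked by Nd2; a2: attacked by Qb1; b2: attacked by Qb1.
Legal moves for Black: none.
In check with no legal moves → checkmate.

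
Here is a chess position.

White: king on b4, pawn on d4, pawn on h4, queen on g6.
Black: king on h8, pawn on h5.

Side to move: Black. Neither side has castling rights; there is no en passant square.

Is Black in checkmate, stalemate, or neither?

stalemate

Black to move; black king on h8.
In check: no.
King squares — g7: attacked by Qg6; h7: attacked by Qg6; g8: attacked by Qg6.
Legal moves for Black: none.
Not in check and no legal moves → stalemate.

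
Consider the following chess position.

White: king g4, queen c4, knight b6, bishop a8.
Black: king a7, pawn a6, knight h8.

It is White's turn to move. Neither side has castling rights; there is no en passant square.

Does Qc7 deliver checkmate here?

After Qc7: black king on a7; in check: yes, from the white queen on c7.
King squares — a6: own pawn; b6: attacked by Qc7; b7: attacked by Qc7; a8: attacked by Nb6; b8: attacked by Qc7.
Black has no legal moves → checkmate.

yes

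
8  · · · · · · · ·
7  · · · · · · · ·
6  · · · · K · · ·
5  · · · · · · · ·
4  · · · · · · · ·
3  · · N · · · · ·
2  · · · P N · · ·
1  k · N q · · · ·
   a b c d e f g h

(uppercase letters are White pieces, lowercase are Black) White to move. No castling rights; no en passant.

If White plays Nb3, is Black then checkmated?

no

After Nb3: black king on a1; in check: yes, from the white knight on b3.
Black has 2 legal replies: Kb2, Qxb3+.
In check but a legal move exists → not checkmate.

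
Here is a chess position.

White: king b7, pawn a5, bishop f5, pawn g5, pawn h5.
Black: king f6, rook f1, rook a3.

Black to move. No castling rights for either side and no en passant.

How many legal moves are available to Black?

Black to move; king on f6.
In check: yes, from the white pawn on g5.
Legal moves: Kg7, Kf7, Ke7, Kxg5, Kxf5, Ke5.
Count: 6.

6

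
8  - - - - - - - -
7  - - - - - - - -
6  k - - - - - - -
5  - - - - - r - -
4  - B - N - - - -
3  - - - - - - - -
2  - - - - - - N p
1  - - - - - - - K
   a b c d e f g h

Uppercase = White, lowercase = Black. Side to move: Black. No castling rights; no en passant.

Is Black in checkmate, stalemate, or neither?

Black to move; black king on a6.
In check: no.
Legal moves for Black: Kb7, Ka7, Kb6, Rf8, Rf7, Rf6, Rh5, Rg5, Re5, Rd5, Rc5, Rb5, Ra5, Rf4, Rf3, Rf2, Rf1+.
Black has 17 legal moves and is not in check → neither.

neither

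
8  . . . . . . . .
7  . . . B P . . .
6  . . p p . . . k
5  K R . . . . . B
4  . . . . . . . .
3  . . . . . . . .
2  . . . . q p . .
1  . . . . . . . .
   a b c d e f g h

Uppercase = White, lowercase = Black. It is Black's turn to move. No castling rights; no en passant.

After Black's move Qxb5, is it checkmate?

After Qxb5: white king on a5; in check: yes, from the black queen on b5.
King squares — a4: attacked by Qb5; b4: attacked by Qb5; b5: attacked by Pc6; a6: attacked by Qb5; b6: attacked by Qb5.
White has no legal moves → checkmate.

yes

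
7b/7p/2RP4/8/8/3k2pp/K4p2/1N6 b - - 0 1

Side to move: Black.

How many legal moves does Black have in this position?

Black to move; king on d3.
In check: no.
Legal moves: Bg7, Bf6, Be5, Bd4, Bc3, Bb2, Ba1, Ke4, Kd4, Ke3, Ke2, h6, h2, g2, f1=Q, f1=R, f1=B, f1=N, h5.
Count: 19.

19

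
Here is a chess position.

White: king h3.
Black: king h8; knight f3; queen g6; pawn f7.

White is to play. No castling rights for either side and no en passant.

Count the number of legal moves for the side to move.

White to move; king on h3.
In check: no.
Legal moves: none.
Count: 0.

0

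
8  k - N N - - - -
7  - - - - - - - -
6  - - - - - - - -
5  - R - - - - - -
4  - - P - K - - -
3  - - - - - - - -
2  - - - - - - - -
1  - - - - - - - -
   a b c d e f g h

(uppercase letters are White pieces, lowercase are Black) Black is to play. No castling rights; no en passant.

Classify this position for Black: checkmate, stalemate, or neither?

Black to move; black king on a8.
In check: no.
King squares — a7: attacked by Nc8; b7: attacked by Rb5; b8: attacked by Rb5.
Legal moves for Black: none.
Not in check and no legal moves → stalemate.

stalemate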